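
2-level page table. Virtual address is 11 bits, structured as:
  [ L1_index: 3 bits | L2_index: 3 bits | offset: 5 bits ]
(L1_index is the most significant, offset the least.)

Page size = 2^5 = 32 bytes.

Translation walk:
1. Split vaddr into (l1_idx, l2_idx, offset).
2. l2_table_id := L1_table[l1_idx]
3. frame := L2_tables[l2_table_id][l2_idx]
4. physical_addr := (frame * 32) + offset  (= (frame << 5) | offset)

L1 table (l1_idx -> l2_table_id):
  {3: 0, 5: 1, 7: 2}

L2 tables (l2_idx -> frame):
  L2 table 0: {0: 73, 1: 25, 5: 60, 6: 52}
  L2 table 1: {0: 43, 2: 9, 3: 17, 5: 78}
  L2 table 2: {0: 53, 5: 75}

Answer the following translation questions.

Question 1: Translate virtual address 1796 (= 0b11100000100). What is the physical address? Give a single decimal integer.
vaddr = 1796 = 0b11100000100
Split: l1_idx=7, l2_idx=0, offset=4
L1[7] = 2
L2[2][0] = 53
paddr = 53 * 32 + 4 = 1700

Answer: 1700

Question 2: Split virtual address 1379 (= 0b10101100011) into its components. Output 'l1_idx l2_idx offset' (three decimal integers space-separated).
Answer: 5 3 3

Derivation:
vaddr = 1379 = 0b10101100011
  top 3 bits -> l1_idx = 5
  next 3 bits -> l2_idx = 3
  bottom 5 bits -> offset = 3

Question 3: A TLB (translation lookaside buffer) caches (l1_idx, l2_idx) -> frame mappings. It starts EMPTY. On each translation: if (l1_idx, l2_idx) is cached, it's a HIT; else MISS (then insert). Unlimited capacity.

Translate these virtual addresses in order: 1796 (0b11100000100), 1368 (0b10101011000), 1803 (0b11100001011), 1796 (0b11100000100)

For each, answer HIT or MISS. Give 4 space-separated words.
Answer: MISS MISS HIT HIT

Derivation:
vaddr=1796: (7,0) not in TLB -> MISS, insert
vaddr=1368: (5,2) not in TLB -> MISS, insert
vaddr=1803: (7,0) in TLB -> HIT
vaddr=1796: (7,0) in TLB -> HIT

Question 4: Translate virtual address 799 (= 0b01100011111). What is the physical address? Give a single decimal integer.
vaddr = 799 = 0b01100011111
Split: l1_idx=3, l2_idx=0, offset=31
L1[3] = 0
L2[0][0] = 73
paddr = 73 * 32 + 31 = 2367

Answer: 2367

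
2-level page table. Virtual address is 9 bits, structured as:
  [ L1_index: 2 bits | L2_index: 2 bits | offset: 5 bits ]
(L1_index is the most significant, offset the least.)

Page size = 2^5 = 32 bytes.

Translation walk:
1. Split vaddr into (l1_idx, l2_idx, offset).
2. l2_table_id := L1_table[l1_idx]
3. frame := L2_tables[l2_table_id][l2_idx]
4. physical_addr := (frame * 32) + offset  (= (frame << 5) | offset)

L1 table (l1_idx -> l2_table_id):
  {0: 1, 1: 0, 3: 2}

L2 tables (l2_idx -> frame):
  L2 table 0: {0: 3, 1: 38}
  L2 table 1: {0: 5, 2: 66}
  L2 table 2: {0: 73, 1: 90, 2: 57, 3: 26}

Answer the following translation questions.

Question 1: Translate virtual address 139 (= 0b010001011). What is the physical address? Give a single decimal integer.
Answer: 107

Derivation:
vaddr = 139 = 0b010001011
Split: l1_idx=1, l2_idx=0, offset=11
L1[1] = 0
L2[0][0] = 3
paddr = 3 * 32 + 11 = 107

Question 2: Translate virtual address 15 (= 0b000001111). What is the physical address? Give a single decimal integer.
vaddr = 15 = 0b000001111
Split: l1_idx=0, l2_idx=0, offset=15
L1[0] = 1
L2[1][0] = 5
paddr = 5 * 32 + 15 = 175

Answer: 175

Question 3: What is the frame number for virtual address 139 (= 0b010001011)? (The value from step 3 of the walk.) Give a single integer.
vaddr = 139: l1_idx=1, l2_idx=0
L1[1] = 0; L2[0][0] = 3

Answer: 3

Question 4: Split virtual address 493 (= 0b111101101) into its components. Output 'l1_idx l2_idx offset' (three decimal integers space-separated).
Answer: 3 3 13

Derivation:
vaddr = 493 = 0b111101101
  top 2 bits -> l1_idx = 3
  next 2 bits -> l2_idx = 3
  bottom 5 bits -> offset = 13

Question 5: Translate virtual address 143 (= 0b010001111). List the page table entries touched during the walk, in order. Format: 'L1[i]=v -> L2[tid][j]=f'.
Answer: L1[1]=0 -> L2[0][0]=3

Derivation:
vaddr = 143 = 0b010001111
Split: l1_idx=1, l2_idx=0, offset=15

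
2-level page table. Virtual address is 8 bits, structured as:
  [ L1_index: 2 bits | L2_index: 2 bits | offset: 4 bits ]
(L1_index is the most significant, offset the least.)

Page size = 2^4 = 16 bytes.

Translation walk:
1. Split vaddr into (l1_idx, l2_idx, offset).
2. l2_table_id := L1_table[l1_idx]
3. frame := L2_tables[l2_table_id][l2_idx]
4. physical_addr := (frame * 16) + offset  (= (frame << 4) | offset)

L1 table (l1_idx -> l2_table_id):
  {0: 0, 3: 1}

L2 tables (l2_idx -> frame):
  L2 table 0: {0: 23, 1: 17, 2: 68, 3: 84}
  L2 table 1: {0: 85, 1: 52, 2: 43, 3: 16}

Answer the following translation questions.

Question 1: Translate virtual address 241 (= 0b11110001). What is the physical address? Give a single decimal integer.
Answer: 257

Derivation:
vaddr = 241 = 0b11110001
Split: l1_idx=3, l2_idx=3, offset=1
L1[3] = 1
L2[1][3] = 16
paddr = 16 * 16 + 1 = 257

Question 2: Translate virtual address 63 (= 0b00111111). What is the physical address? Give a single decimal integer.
Answer: 1359

Derivation:
vaddr = 63 = 0b00111111
Split: l1_idx=0, l2_idx=3, offset=15
L1[0] = 0
L2[0][3] = 84
paddr = 84 * 16 + 15 = 1359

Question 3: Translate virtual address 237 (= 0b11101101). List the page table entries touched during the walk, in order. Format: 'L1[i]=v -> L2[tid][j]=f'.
Answer: L1[3]=1 -> L2[1][2]=43

Derivation:
vaddr = 237 = 0b11101101
Split: l1_idx=3, l2_idx=2, offset=13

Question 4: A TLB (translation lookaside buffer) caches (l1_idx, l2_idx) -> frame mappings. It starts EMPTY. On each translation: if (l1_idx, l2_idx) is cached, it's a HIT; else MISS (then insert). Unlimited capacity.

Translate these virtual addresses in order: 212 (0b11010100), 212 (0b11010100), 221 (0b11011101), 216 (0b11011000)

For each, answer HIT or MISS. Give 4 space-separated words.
vaddr=212: (3,1) not in TLB -> MISS, insert
vaddr=212: (3,1) in TLB -> HIT
vaddr=221: (3,1) in TLB -> HIT
vaddr=216: (3,1) in TLB -> HIT

Answer: MISS HIT HIT HIT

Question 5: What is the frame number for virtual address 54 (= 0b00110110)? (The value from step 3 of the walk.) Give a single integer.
Answer: 84

Derivation:
vaddr = 54: l1_idx=0, l2_idx=3
L1[0] = 0; L2[0][3] = 84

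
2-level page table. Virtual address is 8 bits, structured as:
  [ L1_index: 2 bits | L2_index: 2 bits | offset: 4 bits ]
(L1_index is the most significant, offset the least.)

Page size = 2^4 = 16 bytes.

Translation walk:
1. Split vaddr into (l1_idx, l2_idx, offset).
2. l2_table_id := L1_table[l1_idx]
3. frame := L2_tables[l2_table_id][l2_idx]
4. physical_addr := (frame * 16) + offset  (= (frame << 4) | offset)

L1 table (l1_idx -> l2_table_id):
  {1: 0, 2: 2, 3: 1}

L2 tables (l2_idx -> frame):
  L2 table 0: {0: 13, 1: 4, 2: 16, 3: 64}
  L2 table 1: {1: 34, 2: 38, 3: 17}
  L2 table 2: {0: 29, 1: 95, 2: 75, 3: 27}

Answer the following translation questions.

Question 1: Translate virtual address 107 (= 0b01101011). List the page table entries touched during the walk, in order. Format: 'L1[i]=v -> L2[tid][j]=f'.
Answer: L1[1]=0 -> L2[0][2]=16

Derivation:
vaddr = 107 = 0b01101011
Split: l1_idx=1, l2_idx=2, offset=11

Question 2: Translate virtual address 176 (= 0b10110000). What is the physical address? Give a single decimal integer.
vaddr = 176 = 0b10110000
Split: l1_idx=2, l2_idx=3, offset=0
L1[2] = 2
L2[2][3] = 27
paddr = 27 * 16 + 0 = 432

Answer: 432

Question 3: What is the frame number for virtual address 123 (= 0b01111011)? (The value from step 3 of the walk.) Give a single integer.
vaddr = 123: l1_idx=1, l2_idx=3
L1[1] = 0; L2[0][3] = 64

Answer: 64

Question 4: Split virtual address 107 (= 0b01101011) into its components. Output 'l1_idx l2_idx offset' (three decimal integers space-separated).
vaddr = 107 = 0b01101011
  top 2 bits -> l1_idx = 1
  next 2 bits -> l2_idx = 2
  bottom 4 bits -> offset = 11

Answer: 1 2 11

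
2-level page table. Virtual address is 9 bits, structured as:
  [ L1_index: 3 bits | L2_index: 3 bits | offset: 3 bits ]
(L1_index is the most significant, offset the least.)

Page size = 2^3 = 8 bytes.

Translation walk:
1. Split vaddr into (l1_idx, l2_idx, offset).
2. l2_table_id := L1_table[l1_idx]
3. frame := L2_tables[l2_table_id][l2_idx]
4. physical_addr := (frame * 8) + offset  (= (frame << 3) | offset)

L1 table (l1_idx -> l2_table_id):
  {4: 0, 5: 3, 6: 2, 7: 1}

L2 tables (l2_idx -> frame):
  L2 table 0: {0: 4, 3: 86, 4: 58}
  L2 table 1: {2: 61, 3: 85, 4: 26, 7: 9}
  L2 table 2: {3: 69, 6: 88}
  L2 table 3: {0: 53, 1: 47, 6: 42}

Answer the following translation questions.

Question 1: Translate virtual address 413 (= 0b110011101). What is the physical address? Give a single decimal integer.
Answer: 557

Derivation:
vaddr = 413 = 0b110011101
Split: l1_idx=6, l2_idx=3, offset=5
L1[6] = 2
L2[2][3] = 69
paddr = 69 * 8 + 5 = 557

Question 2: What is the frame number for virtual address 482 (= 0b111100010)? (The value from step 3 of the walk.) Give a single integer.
vaddr = 482: l1_idx=7, l2_idx=4
L1[7] = 1; L2[1][4] = 26

Answer: 26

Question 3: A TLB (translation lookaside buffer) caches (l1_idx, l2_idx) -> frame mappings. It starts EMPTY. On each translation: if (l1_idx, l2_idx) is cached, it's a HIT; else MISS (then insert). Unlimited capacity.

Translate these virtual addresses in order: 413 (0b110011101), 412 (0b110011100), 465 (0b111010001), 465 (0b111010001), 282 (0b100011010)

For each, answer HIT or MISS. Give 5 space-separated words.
vaddr=413: (6,3) not in TLB -> MISS, insert
vaddr=412: (6,3) in TLB -> HIT
vaddr=465: (7,2) not in TLB -> MISS, insert
vaddr=465: (7,2) in TLB -> HIT
vaddr=282: (4,3) not in TLB -> MISS, insert

Answer: MISS HIT MISS HIT MISS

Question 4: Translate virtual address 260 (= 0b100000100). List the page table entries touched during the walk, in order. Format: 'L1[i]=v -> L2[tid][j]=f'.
vaddr = 260 = 0b100000100
Split: l1_idx=4, l2_idx=0, offset=4

Answer: L1[4]=0 -> L2[0][0]=4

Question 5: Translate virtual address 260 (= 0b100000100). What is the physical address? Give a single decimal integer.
vaddr = 260 = 0b100000100
Split: l1_idx=4, l2_idx=0, offset=4
L1[4] = 0
L2[0][0] = 4
paddr = 4 * 8 + 4 = 36

Answer: 36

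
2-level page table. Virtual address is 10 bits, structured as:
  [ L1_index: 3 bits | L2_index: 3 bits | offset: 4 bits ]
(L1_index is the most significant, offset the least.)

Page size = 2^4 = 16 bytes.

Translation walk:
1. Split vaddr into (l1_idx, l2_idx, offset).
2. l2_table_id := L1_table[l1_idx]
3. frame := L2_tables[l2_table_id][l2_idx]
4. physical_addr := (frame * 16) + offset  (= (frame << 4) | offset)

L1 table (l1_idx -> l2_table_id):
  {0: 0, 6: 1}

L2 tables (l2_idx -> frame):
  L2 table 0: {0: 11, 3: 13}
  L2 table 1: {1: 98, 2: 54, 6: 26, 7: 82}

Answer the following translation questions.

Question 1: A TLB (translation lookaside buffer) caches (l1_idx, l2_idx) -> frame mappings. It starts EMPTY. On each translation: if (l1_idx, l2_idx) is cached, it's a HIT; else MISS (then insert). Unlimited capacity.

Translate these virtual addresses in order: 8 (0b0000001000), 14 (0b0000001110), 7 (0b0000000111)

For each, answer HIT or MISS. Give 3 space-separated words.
Answer: MISS HIT HIT

Derivation:
vaddr=8: (0,0) not in TLB -> MISS, insert
vaddr=14: (0,0) in TLB -> HIT
vaddr=7: (0,0) in TLB -> HIT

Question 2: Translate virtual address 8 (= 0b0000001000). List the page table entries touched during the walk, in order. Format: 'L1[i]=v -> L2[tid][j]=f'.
Answer: L1[0]=0 -> L2[0][0]=11

Derivation:
vaddr = 8 = 0b0000001000
Split: l1_idx=0, l2_idx=0, offset=8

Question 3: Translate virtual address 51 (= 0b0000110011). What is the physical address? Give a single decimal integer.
vaddr = 51 = 0b0000110011
Split: l1_idx=0, l2_idx=3, offset=3
L1[0] = 0
L2[0][3] = 13
paddr = 13 * 16 + 3 = 211

Answer: 211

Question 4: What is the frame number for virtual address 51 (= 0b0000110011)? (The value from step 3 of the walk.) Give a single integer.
Answer: 13

Derivation:
vaddr = 51: l1_idx=0, l2_idx=3
L1[0] = 0; L2[0][3] = 13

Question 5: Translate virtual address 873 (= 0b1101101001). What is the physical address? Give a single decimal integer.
vaddr = 873 = 0b1101101001
Split: l1_idx=6, l2_idx=6, offset=9
L1[6] = 1
L2[1][6] = 26
paddr = 26 * 16 + 9 = 425

Answer: 425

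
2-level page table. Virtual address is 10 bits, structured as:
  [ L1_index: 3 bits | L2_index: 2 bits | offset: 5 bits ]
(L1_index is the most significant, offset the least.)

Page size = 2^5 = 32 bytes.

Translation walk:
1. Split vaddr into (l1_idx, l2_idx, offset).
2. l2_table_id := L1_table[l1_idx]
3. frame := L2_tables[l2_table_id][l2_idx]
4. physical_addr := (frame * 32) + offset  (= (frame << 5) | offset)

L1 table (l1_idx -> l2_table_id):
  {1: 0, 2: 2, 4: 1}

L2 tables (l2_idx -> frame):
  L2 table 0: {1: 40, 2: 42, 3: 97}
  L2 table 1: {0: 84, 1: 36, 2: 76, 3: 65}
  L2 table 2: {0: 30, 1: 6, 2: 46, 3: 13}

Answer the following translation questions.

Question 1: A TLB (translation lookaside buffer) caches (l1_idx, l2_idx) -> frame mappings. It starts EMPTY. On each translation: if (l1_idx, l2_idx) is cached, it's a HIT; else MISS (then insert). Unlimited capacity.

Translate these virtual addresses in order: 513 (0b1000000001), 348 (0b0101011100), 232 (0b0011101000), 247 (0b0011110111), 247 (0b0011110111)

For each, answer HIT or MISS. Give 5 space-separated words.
vaddr=513: (4,0) not in TLB -> MISS, insert
vaddr=348: (2,2) not in TLB -> MISS, insert
vaddr=232: (1,3) not in TLB -> MISS, insert
vaddr=247: (1,3) in TLB -> HIT
vaddr=247: (1,3) in TLB -> HIT

Answer: MISS MISS MISS HIT HIT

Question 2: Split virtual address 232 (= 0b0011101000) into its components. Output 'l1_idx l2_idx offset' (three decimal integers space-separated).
Answer: 1 3 8

Derivation:
vaddr = 232 = 0b0011101000
  top 3 bits -> l1_idx = 1
  next 2 bits -> l2_idx = 3
  bottom 5 bits -> offset = 8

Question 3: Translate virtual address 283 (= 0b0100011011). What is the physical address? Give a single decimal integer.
Answer: 987

Derivation:
vaddr = 283 = 0b0100011011
Split: l1_idx=2, l2_idx=0, offset=27
L1[2] = 2
L2[2][0] = 30
paddr = 30 * 32 + 27 = 987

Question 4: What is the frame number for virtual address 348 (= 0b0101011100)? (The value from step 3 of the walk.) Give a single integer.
Answer: 46

Derivation:
vaddr = 348: l1_idx=2, l2_idx=2
L1[2] = 2; L2[2][2] = 46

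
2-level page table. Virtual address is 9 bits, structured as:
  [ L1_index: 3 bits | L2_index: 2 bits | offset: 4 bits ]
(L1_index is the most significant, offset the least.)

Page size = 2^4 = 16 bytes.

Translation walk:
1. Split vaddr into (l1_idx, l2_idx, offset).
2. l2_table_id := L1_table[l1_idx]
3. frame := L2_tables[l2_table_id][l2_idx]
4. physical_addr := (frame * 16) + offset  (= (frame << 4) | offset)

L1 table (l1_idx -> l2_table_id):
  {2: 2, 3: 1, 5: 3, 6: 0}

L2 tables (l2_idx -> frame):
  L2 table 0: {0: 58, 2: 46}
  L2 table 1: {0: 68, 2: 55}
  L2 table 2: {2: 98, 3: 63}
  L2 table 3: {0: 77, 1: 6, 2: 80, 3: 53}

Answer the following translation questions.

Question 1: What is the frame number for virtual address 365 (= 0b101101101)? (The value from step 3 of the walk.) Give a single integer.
Answer: 80

Derivation:
vaddr = 365: l1_idx=5, l2_idx=2
L1[5] = 3; L2[3][2] = 80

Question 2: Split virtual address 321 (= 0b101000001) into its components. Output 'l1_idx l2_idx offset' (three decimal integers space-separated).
Answer: 5 0 1

Derivation:
vaddr = 321 = 0b101000001
  top 3 bits -> l1_idx = 5
  next 2 bits -> l2_idx = 0
  bottom 4 bits -> offset = 1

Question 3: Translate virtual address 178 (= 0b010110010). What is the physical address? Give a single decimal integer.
vaddr = 178 = 0b010110010
Split: l1_idx=2, l2_idx=3, offset=2
L1[2] = 2
L2[2][3] = 63
paddr = 63 * 16 + 2 = 1010

Answer: 1010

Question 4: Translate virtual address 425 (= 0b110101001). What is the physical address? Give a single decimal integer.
Answer: 745

Derivation:
vaddr = 425 = 0b110101001
Split: l1_idx=6, l2_idx=2, offset=9
L1[6] = 0
L2[0][2] = 46
paddr = 46 * 16 + 9 = 745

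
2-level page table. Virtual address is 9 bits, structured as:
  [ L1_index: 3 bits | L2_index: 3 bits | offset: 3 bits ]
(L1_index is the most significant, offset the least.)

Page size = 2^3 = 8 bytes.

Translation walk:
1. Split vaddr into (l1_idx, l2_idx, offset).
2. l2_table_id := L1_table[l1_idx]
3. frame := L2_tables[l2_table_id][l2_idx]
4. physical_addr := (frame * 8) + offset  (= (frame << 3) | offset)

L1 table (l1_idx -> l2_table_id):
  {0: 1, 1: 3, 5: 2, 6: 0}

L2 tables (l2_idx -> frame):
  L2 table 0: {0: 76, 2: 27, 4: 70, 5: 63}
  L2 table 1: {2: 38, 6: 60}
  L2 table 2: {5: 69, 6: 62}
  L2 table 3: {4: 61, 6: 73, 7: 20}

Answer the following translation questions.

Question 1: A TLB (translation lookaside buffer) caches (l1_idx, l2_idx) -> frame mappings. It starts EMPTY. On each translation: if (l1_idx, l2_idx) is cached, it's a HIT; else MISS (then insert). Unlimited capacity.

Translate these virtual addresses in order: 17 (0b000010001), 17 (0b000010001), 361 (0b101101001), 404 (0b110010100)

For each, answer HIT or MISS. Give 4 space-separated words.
vaddr=17: (0,2) not in TLB -> MISS, insert
vaddr=17: (0,2) in TLB -> HIT
vaddr=361: (5,5) not in TLB -> MISS, insert
vaddr=404: (6,2) not in TLB -> MISS, insert

Answer: MISS HIT MISS MISS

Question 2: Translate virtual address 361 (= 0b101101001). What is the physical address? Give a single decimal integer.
Answer: 553

Derivation:
vaddr = 361 = 0b101101001
Split: l1_idx=5, l2_idx=5, offset=1
L1[5] = 2
L2[2][5] = 69
paddr = 69 * 8 + 1 = 553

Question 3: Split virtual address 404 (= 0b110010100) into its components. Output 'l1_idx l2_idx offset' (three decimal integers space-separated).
vaddr = 404 = 0b110010100
  top 3 bits -> l1_idx = 6
  next 3 bits -> l2_idx = 2
  bottom 3 bits -> offset = 4

Answer: 6 2 4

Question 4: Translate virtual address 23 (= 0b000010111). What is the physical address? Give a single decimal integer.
Answer: 311

Derivation:
vaddr = 23 = 0b000010111
Split: l1_idx=0, l2_idx=2, offset=7
L1[0] = 1
L2[1][2] = 38
paddr = 38 * 8 + 7 = 311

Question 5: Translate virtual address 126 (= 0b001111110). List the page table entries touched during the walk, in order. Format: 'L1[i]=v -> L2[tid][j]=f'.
vaddr = 126 = 0b001111110
Split: l1_idx=1, l2_idx=7, offset=6

Answer: L1[1]=3 -> L2[3][7]=20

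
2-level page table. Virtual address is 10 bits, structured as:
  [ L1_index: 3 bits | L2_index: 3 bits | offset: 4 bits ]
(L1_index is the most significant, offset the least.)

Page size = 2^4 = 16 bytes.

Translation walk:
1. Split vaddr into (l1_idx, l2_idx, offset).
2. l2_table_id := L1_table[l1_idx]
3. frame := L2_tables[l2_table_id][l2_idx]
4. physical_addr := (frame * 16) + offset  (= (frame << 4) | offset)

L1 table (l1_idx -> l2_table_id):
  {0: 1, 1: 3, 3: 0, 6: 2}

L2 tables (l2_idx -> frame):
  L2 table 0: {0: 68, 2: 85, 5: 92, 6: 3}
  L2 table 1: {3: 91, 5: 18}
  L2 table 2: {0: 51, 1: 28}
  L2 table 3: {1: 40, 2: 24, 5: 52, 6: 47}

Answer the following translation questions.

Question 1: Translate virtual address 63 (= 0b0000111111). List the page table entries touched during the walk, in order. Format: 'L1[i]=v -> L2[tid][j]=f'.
Answer: L1[0]=1 -> L2[1][3]=91

Derivation:
vaddr = 63 = 0b0000111111
Split: l1_idx=0, l2_idx=3, offset=15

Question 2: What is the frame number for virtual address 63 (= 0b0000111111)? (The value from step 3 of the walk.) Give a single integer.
Answer: 91

Derivation:
vaddr = 63: l1_idx=0, l2_idx=3
L1[0] = 1; L2[1][3] = 91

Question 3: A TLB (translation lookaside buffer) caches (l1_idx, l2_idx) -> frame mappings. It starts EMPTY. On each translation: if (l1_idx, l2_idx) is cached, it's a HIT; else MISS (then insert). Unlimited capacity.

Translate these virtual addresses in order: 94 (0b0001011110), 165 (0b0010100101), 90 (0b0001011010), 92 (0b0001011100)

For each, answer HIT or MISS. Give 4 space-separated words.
Answer: MISS MISS HIT HIT

Derivation:
vaddr=94: (0,5) not in TLB -> MISS, insert
vaddr=165: (1,2) not in TLB -> MISS, insert
vaddr=90: (0,5) in TLB -> HIT
vaddr=92: (0,5) in TLB -> HIT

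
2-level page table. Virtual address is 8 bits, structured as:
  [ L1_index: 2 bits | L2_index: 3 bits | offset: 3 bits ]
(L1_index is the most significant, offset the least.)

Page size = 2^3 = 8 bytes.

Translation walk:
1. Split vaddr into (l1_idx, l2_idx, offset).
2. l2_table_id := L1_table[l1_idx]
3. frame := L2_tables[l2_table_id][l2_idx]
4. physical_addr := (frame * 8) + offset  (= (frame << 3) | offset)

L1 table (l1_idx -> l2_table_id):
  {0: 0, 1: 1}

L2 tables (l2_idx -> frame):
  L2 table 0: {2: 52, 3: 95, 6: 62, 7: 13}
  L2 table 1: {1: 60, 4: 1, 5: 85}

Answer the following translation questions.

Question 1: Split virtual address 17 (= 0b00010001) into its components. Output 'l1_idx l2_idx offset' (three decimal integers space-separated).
vaddr = 17 = 0b00010001
  top 2 bits -> l1_idx = 0
  next 3 bits -> l2_idx = 2
  bottom 3 bits -> offset = 1

Answer: 0 2 1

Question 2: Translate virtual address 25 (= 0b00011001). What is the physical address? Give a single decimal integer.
Answer: 761

Derivation:
vaddr = 25 = 0b00011001
Split: l1_idx=0, l2_idx=3, offset=1
L1[0] = 0
L2[0][3] = 95
paddr = 95 * 8 + 1 = 761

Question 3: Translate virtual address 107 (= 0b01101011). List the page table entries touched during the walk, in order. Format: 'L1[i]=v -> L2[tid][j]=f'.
Answer: L1[1]=1 -> L2[1][5]=85

Derivation:
vaddr = 107 = 0b01101011
Split: l1_idx=1, l2_idx=5, offset=3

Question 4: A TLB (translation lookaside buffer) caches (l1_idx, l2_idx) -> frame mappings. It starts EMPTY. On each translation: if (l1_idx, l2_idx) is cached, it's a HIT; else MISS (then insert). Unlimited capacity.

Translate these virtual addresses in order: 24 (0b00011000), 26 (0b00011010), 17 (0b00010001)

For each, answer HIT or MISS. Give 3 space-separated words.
Answer: MISS HIT MISS

Derivation:
vaddr=24: (0,3) not in TLB -> MISS, insert
vaddr=26: (0,3) in TLB -> HIT
vaddr=17: (0,2) not in TLB -> MISS, insert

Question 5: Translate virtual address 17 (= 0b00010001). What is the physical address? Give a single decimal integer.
Answer: 417

Derivation:
vaddr = 17 = 0b00010001
Split: l1_idx=0, l2_idx=2, offset=1
L1[0] = 0
L2[0][2] = 52
paddr = 52 * 8 + 1 = 417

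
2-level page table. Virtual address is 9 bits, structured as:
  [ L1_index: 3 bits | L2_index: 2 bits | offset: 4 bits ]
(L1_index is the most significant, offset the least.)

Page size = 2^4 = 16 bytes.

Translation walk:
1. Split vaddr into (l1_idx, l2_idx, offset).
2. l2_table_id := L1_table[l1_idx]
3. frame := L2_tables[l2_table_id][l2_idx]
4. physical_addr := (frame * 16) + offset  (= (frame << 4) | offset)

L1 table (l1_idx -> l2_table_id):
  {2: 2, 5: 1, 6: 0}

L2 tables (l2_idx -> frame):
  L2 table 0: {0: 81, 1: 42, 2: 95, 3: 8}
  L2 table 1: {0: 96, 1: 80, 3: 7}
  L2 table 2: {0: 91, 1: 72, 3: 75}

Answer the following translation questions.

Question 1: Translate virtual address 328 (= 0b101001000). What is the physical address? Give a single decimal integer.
vaddr = 328 = 0b101001000
Split: l1_idx=5, l2_idx=0, offset=8
L1[5] = 1
L2[1][0] = 96
paddr = 96 * 16 + 8 = 1544

Answer: 1544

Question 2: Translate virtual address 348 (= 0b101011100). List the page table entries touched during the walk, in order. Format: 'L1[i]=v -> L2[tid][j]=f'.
Answer: L1[5]=1 -> L2[1][1]=80

Derivation:
vaddr = 348 = 0b101011100
Split: l1_idx=5, l2_idx=1, offset=12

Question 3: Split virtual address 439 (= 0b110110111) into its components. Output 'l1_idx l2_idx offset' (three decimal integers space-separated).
vaddr = 439 = 0b110110111
  top 3 bits -> l1_idx = 6
  next 2 bits -> l2_idx = 3
  bottom 4 bits -> offset = 7

Answer: 6 3 7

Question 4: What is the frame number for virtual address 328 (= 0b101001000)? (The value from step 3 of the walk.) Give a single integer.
Answer: 96

Derivation:
vaddr = 328: l1_idx=5, l2_idx=0
L1[5] = 1; L2[1][0] = 96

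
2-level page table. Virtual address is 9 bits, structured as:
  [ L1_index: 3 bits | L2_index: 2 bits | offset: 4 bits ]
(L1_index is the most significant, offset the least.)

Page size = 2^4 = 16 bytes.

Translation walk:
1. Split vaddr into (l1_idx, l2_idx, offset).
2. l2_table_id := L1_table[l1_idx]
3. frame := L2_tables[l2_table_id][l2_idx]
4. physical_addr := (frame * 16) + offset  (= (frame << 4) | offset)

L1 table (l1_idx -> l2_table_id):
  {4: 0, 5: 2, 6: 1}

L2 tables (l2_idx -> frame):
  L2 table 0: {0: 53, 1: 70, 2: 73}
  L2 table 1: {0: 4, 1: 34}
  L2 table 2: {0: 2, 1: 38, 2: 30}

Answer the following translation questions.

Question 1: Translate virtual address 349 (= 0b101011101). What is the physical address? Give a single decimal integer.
vaddr = 349 = 0b101011101
Split: l1_idx=5, l2_idx=1, offset=13
L1[5] = 2
L2[2][1] = 38
paddr = 38 * 16 + 13 = 621

Answer: 621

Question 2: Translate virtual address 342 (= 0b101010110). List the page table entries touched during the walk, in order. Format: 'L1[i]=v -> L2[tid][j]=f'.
Answer: L1[5]=2 -> L2[2][1]=38

Derivation:
vaddr = 342 = 0b101010110
Split: l1_idx=5, l2_idx=1, offset=6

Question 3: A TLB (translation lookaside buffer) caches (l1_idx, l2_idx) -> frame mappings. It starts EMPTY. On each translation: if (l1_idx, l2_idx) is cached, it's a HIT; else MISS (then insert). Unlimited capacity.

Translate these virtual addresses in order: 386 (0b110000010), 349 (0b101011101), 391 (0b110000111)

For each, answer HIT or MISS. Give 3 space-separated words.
vaddr=386: (6,0) not in TLB -> MISS, insert
vaddr=349: (5,1) not in TLB -> MISS, insert
vaddr=391: (6,0) in TLB -> HIT

Answer: MISS MISS HIT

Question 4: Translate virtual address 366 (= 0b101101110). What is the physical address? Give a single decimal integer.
Answer: 494

Derivation:
vaddr = 366 = 0b101101110
Split: l1_idx=5, l2_idx=2, offset=14
L1[5] = 2
L2[2][2] = 30
paddr = 30 * 16 + 14 = 494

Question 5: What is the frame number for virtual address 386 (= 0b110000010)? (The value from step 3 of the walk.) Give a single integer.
vaddr = 386: l1_idx=6, l2_idx=0
L1[6] = 1; L2[1][0] = 4

Answer: 4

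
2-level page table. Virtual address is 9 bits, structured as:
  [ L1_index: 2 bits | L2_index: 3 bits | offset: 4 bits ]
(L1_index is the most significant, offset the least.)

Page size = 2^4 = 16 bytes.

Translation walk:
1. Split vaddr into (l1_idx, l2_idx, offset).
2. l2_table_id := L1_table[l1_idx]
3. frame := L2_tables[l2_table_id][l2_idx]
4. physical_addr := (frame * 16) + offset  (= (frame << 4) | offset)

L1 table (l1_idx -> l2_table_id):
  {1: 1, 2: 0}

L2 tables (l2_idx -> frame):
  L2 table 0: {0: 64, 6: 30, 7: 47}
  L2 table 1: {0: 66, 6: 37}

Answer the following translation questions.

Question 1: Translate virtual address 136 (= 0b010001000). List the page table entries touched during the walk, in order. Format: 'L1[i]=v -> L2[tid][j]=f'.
vaddr = 136 = 0b010001000
Split: l1_idx=1, l2_idx=0, offset=8

Answer: L1[1]=1 -> L2[1][0]=66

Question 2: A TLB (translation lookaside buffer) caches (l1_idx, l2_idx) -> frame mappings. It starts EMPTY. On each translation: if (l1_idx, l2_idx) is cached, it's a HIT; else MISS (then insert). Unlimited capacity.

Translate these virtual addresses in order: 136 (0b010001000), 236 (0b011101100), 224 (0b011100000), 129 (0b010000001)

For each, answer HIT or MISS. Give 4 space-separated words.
vaddr=136: (1,0) not in TLB -> MISS, insert
vaddr=236: (1,6) not in TLB -> MISS, insert
vaddr=224: (1,6) in TLB -> HIT
vaddr=129: (1,0) in TLB -> HIT

Answer: MISS MISS HIT HIT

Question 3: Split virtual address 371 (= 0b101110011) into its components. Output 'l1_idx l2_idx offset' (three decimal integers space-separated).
vaddr = 371 = 0b101110011
  top 2 bits -> l1_idx = 2
  next 3 bits -> l2_idx = 7
  bottom 4 bits -> offset = 3

Answer: 2 7 3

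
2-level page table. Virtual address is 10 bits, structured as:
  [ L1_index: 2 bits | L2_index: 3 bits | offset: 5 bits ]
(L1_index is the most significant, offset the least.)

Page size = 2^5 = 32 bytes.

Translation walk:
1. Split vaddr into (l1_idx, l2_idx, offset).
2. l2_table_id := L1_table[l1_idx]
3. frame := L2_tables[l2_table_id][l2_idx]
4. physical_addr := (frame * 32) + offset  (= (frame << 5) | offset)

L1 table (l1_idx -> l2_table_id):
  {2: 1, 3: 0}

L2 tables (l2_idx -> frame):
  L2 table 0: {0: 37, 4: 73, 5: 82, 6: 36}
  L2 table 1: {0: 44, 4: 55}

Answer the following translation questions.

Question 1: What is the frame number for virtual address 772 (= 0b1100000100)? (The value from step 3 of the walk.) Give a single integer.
Answer: 37

Derivation:
vaddr = 772: l1_idx=3, l2_idx=0
L1[3] = 0; L2[0][0] = 37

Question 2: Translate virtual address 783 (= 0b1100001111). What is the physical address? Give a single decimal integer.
vaddr = 783 = 0b1100001111
Split: l1_idx=3, l2_idx=0, offset=15
L1[3] = 0
L2[0][0] = 37
paddr = 37 * 32 + 15 = 1199

Answer: 1199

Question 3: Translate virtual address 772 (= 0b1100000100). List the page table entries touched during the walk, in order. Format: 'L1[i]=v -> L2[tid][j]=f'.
Answer: L1[3]=0 -> L2[0][0]=37

Derivation:
vaddr = 772 = 0b1100000100
Split: l1_idx=3, l2_idx=0, offset=4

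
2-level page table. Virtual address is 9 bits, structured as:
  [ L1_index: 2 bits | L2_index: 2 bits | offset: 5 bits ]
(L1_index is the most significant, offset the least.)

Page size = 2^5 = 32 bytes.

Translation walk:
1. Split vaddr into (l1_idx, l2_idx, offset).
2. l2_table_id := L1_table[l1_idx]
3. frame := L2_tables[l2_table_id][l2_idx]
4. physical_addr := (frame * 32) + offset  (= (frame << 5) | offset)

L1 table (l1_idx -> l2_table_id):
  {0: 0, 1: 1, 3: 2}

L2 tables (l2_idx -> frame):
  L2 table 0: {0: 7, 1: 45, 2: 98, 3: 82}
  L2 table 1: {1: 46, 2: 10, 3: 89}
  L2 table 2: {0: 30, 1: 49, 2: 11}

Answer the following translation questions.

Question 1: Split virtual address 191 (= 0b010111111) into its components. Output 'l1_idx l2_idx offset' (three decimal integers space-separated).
vaddr = 191 = 0b010111111
  top 2 bits -> l1_idx = 1
  next 2 bits -> l2_idx = 1
  bottom 5 bits -> offset = 31

Answer: 1 1 31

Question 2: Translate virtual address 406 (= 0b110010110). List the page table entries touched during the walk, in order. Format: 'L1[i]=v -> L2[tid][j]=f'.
Answer: L1[3]=2 -> L2[2][0]=30

Derivation:
vaddr = 406 = 0b110010110
Split: l1_idx=3, l2_idx=0, offset=22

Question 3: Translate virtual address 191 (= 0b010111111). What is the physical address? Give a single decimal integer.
Answer: 1503

Derivation:
vaddr = 191 = 0b010111111
Split: l1_idx=1, l2_idx=1, offset=31
L1[1] = 1
L2[1][1] = 46
paddr = 46 * 32 + 31 = 1503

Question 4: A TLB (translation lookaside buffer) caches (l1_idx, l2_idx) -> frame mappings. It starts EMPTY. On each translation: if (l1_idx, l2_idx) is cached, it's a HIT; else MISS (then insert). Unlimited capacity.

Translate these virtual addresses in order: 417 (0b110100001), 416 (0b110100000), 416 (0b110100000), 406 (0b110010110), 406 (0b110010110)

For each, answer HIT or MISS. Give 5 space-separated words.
Answer: MISS HIT HIT MISS HIT

Derivation:
vaddr=417: (3,1) not in TLB -> MISS, insert
vaddr=416: (3,1) in TLB -> HIT
vaddr=416: (3,1) in TLB -> HIT
vaddr=406: (3,0) not in TLB -> MISS, insert
vaddr=406: (3,0) in TLB -> HIT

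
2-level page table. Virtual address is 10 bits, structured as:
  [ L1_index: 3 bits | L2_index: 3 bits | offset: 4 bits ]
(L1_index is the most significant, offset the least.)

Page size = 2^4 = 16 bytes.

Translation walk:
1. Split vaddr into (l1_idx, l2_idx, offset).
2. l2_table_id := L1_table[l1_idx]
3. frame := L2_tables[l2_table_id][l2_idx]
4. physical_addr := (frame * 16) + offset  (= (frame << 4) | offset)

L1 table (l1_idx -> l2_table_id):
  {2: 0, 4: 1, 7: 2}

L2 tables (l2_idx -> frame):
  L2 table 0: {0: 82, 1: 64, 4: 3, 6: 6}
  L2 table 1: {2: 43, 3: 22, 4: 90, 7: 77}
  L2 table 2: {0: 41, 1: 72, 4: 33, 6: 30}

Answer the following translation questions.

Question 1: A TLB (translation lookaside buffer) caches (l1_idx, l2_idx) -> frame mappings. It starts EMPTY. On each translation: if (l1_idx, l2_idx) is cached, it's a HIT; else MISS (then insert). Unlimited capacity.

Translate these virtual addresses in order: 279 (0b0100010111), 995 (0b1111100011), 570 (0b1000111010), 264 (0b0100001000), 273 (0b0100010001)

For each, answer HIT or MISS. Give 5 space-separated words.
vaddr=279: (2,1) not in TLB -> MISS, insert
vaddr=995: (7,6) not in TLB -> MISS, insert
vaddr=570: (4,3) not in TLB -> MISS, insert
vaddr=264: (2,0) not in TLB -> MISS, insert
vaddr=273: (2,1) in TLB -> HIT

Answer: MISS MISS MISS MISS HIT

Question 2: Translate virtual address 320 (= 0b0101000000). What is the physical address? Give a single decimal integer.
Answer: 48

Derivation:
vaddr = 320 = 0b0101000000
Split: l1_idx=2, l2_idx=4, offset=0
L1[2] = 0
L2[0][4] = 3
paddr = 3 * 16 + 0 = 48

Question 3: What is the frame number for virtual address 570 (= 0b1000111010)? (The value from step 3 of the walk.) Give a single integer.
Answer: 22

Derivation:
vaddr = 570: l1_idx=4, l2_idx=3
L1[4] = 1; L2[1][3] = 22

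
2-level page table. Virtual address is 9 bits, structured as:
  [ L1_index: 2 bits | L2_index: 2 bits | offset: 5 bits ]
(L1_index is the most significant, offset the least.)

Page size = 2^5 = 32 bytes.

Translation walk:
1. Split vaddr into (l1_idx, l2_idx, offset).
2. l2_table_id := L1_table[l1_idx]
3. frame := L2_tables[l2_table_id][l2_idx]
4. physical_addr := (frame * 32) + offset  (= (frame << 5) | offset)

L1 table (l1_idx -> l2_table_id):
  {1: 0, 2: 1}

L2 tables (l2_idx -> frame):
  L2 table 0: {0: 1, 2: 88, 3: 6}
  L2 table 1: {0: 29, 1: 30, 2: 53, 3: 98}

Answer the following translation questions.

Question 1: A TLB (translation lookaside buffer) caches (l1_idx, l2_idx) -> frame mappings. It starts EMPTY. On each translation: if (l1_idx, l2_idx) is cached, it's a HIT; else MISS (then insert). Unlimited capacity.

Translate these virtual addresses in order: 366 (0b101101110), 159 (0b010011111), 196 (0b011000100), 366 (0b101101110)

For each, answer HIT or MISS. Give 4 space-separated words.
Answer: MISS MISS MISS HIT

Derivation:
vaddr=366: (2,3) not in TLB -> MISS, insert
vaddr=159: (1,0) not in TLB -> MISS, insert
vaddr=196: (1,2) not in TLB -> MISS, insert
vaddr=366: (2,3) in TLB -> HIT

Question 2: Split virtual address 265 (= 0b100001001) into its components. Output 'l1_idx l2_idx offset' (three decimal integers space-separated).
vaddr = 265 = 0b100001001
  top 2 bits -> l1_idx = 2
  next 2 bits -> l2_idx = 0
  bottom 5 bits -> offset = 9

Answer: 2 0 9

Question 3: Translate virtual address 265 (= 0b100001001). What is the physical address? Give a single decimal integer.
Answer: 937

Derivation:
vaddr = 265 = 0b100001001
Split: l1_idx=2, l2_idx=0, offset=9
L1[2] = 1
L2[1][0] = 29
paddr = 29 * 32 + 9 = 937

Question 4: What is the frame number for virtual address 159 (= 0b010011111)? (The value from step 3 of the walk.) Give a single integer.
Answer: 1

Derivation:
vaddr = 159: l1_idx=1, l2_idx=0
L1[1] = 0; L2[0][0] = 1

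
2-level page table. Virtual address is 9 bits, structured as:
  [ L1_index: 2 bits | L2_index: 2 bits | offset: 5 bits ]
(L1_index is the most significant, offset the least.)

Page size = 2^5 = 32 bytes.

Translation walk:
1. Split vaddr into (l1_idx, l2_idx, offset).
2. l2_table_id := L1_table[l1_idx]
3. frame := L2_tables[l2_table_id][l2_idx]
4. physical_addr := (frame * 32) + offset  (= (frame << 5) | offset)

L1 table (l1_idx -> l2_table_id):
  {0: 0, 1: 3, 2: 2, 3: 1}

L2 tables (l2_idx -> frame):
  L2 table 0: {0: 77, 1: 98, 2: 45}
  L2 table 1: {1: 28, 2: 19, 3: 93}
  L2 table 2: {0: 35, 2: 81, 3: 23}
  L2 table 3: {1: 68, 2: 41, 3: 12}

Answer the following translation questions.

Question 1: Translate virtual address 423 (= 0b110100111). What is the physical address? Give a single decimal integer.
Answer: 903

Derivation:
vaddr = 423 = 0b110100111
Split: l1_idx=3, l2_idx=1, offset=7
L1[3] = 1
L2[1][1] = 28
paddr = 28 * 32 + 7 = 903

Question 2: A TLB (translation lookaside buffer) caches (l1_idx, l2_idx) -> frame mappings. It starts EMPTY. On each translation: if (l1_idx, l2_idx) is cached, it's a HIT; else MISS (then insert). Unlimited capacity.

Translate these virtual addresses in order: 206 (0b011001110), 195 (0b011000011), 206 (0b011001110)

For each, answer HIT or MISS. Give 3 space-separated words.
Answer: MISS HIT HIT

Derivation:
vaddr=206: (1,2) not in TLB -> MISS, insert
vaddr=195: (1,2) in TLB -> HIT
vaddr=206: (1,2) in TLB -> HIT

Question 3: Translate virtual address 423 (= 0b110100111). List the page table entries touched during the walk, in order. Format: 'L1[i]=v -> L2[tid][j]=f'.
Answer: L1[3]=1 -> L2[1][1]=28

Derivation:
vaddr = 423 = 0b110100111
Split: l1_idx=3, l2_idx=1, offset=7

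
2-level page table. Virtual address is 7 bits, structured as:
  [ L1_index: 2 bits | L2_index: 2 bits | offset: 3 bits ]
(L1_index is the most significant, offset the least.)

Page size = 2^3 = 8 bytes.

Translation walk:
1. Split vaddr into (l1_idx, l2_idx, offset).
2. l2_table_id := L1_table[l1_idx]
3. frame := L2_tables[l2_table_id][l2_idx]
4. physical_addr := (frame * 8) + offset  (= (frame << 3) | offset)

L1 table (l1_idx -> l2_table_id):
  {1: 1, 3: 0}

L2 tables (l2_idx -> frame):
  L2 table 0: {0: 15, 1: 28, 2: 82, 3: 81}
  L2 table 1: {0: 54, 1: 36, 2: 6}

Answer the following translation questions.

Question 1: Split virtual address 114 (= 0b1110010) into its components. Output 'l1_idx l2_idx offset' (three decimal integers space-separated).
Answer: 3 2 2

Derivation:
vaddr = 114 = 0b1110010
  top 2 bits -> l1_idx = 3
  next 2 bits -> l2_idx = 2
  bottom 3 bits -> offset = 2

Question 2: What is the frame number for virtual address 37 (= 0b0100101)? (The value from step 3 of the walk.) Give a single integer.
vaddr = 37: l1_idx=1, l2_idx=0
L1[1] = 1; L2[1][0] = 54

Answer: 54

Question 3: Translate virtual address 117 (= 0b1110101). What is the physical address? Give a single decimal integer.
Answer: 661

Derivation:
vaddr = 117 = 0b1110101
Split: l1_idx=3, l2_idx=2, offset=5
L1[3] = 0
L2[0][2] = 82
paddr = 82 * 8 + 5 = 661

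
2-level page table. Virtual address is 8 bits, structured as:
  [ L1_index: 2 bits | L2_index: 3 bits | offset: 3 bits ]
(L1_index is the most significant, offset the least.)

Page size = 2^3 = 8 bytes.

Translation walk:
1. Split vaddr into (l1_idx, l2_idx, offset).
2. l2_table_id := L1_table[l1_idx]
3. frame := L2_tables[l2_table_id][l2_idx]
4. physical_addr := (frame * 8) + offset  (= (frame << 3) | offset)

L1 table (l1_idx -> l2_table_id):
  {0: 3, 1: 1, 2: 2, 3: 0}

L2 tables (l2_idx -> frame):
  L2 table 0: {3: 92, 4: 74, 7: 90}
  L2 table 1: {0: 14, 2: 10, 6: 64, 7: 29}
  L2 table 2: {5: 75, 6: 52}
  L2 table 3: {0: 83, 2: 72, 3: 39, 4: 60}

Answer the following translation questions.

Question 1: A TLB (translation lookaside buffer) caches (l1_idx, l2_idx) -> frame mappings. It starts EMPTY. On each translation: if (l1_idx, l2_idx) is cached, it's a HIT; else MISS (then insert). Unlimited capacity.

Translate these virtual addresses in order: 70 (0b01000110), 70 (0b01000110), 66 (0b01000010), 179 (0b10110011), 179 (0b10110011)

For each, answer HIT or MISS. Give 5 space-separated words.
Answer: MISS HIT HIT MISS HIT

Derivation:
vaddr=70: (1,0) not in TLB -> MISS, insert
vaddr=70: (1,0) in TLB -> HIT
vaddr=66: (1,0) in TLB -> HIT
vaddr=179: (2,6) not in TLB -> MISS, insert
vaddr=179: (2,6) in TLB -> HIT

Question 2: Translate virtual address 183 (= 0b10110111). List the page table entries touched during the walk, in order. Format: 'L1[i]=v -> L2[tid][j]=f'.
Answer: L1[2]=2 -> L2[2][6]=52

Derivation:
vaddr = 183 = 0b10110111
Split: l1_idx=2, l2_idx=6, offset=7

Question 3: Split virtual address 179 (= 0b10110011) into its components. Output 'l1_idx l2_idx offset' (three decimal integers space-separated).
vaddr = 179 = 0b10110011
  top 2 bits -> l1_idx = 2
  next 3 bits -> l2_idx = 6
  bottom 3 bits -> offset = 3

Answer: 2 6 3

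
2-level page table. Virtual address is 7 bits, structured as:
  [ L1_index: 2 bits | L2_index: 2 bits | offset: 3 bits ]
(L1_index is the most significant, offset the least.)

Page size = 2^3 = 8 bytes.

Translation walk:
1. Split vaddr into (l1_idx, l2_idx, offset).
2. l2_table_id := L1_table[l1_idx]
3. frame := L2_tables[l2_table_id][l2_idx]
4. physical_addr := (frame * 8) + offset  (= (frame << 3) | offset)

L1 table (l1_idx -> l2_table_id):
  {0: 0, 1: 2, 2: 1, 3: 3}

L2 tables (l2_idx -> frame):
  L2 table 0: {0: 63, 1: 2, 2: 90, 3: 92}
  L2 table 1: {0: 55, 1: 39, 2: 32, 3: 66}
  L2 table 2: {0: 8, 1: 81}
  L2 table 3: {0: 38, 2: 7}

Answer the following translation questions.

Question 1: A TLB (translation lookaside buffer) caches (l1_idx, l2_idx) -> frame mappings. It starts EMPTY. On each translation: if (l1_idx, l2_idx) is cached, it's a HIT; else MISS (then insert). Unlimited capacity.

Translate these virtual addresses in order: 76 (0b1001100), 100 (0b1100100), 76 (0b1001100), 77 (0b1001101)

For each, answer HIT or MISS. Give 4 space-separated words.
vaddr=76: (2,1) not in TLB -> MISS, insert
vaddr=100: (3,0) not in TLB -> MISS, insert
vaddr=76: (2,1) in TLB -> HIT
vaddr=77: (2,1) in TLB -> HIT

Answer: MISS MISS HIT HIT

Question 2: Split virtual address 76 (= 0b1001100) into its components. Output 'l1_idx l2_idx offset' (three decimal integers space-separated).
vaddr = 76 = 0b1001100
  top 2 bits -> l1_idx = 2
  next 2 bits -> l2_idx = 1
  bottom 3 bits -> offset = 4

Answer: 2 1 4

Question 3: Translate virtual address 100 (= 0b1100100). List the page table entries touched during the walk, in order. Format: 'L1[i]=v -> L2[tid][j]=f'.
vaddr = 100 = 0b1100100
Split: l1_idx=3, l2_idx=0, offset=4

Answer: L1[3]=3 -> L2[3][0]=38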